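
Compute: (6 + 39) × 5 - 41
Parentheses first: 6 + 39 = 45
Multiply: 45 × 5 = 225
Subtract: 225 - 41 = 184
184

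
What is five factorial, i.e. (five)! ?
Convert five (English words) → 5 (decimal)
Compute 5! = 120
120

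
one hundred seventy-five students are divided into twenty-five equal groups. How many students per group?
Convert one hundred seventy-five (English words) → 1×100 + 75 = 175 (decimal)
Convert twenty-five (English words) → 25 (decimal)
Compute 175 ÷ 25 = 7
7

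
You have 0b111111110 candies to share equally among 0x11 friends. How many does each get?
Convert 0b111111110 (binary) → 256 + 128 + 64 + 32 + 16 + 8 + 4 + 2 = 510 (decimal)
Convert 0x11 (hexadecimal) → 1×16 + 1 = 17 (decimal)
Compute 510 ÷ 17 = 30
30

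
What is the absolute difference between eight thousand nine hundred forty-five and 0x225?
Convert eight thousand nine hundred forty-five (English words) → 8×1000 + 9×100 + 45 = 8945 (decimal)
Convert 0x225 (hexadecimal) → 2×256 + 2×16 + 5 = 549 (decimal)
Compute |8945 - 549| = 8396
8396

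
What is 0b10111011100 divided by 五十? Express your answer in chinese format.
Convert 0b10111011100 (binary) → 1024 + 256 + 128 + 64 + 16 + 8 + 4 = 1500 (decimal)
Convert 五十 (Chinese numeral) → 5×10 = 50 (decimal)
Compute 1500 ÷ 50 = 30
Convert 30 (decimal) → 30 = 3×10 → 三十 (Chinese numeral)
三十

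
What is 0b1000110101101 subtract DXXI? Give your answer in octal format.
Convert 0b1000110101101 (binary) → 4096 + 256 + 128 + 32 + 8 + 4 + 1 = 4525 (decimal)
Convert DXXI (Roman numeral) → 500 + 10 + 10 + 1 = 521 (decimal)
Compute 4525 - 521 = 4004
Convert 4004 (decimal) → 4004 = 7×512 + 6×64 + 4×8 + 4 → 0o7644 (octal)
0o7644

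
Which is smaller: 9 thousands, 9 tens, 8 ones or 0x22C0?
Convert 9 thousands, 9 tens, 8 ones (place-value notation) → 9×1000 + 9×10 + 8 = 9098 (decimal)
Convert 0x22C0 (hexadecimal) → 2×4096 + 2×256 + 12×16 = 8896 (decimal)
Compare 9098 vs 8896: smaller = 8896
8896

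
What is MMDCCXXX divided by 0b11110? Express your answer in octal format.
Convert MMDCCXXX (Roman numeral) → 1000 + 1000 + 500 + 100 + 100 + 10 + 10 + 10 = 2730 (decimal)
Convert 0b11110 (binary) → 16 + 8 + 4 + 2 = 30 (decimal)
Compute 2730 ÷ 30 = 91
Convert 91 (decimal) → 91 = 1×64 + 3×8 + 3 → 0o133 (octal)
0o133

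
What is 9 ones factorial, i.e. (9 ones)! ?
Convert 9 ones (place-value notation) → 9 (decimal)
Compute 9! = 362880
362880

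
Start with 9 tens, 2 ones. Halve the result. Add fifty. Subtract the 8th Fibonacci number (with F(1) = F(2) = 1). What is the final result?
Convert 9 tens, 2 ones (place-value notation) → 9×10 + 2 = 92 (decimal)
Start: 92
92 ÷ 2 = 46
Convert fifty (English words) → 50 (decimal)
46 + 50 = 96
Convert the 8th Fibonacci number (with F(1) = F(2) = 1) (Fibonacci index) → 1, 1, 2, 3, 5, 8, 13, 21 → 21 (decimal)
96 - 21 = 75
75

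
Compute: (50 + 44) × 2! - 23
Convert 2! (factorial) → 2 (decimal)
Expression in decimal: (50 + 44) × 2 - 23
Parentheses first: 50 + 44 = 94
Multiply: 94 × 2 = 188
Subtract: 188 - 23 = 165
165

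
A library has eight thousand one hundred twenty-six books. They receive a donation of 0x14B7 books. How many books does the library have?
Convert eight thousand one hundred twenty-six (English words) → 8×1000 + 1×100 + 26 = 8126 (decimal)
Convert 0x14B7 (hexadecimal) → 1×4096 + 4×256 + 11×16 + 7 = 5303 (decimal)
Compute 8126 + 5303 = 13429
13429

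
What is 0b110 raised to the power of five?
Convert 0b110 (binary) → 4 + 2 = 6 (decimal)
Convert five (English words) → 5 (decimal)
Compute 6 ^ 5 = 7776
7776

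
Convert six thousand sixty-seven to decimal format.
Convert six thousand sixty-seven (English words) → 6×1000 + 67 = 6067 (decimal)
6067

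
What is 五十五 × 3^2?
Convert 五十五 (Chinese numeral) → 5×10 + 5 = 55 (decimal)
Convert 3^2 (power) → 9 (decimal)
Compute 55 × 9 = 495
495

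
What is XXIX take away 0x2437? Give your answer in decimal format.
Convert XXIX (Roman numeral) → 10 + 10 + 9 = 29 (decimal)
Convert 0x2437 (hexadecimal) → 2×4096 + 4×256 + 3×16 + 7 = 9271 (decimal)
Compute 29 - 9271 = -9242
-9242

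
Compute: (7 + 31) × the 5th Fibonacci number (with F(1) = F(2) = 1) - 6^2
Convert the 5th Fibonacci number (with F(1) = F(2) = 1) (Fibonacci index) → 1, 1, 2, 3, 5 → 5 (decimal)
Convert 6^2 (power) → 36 (decimal)
Expression in decimal: (7 + 31) × 5 - 36
Parentheses first: 7 + 31 = 38
Multiply: 38 × 5 = 190
Subtract: 190 - 36 = 154
154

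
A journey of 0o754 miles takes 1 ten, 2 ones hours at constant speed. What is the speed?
Convert 0o754 (octal) → 7×64 + 5×8 + 4 = 492 (decimal)
Convert 1 ten, 2 ones (place-value notation) → 1×10 + 2 = 12 (decimal)
Compute 492 ÷ 12 = 41
41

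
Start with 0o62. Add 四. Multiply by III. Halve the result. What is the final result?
Convert 0o62 (octal) → 6×8 + 2 = 50 (decimal)
Start: 50
Convert 四 (Chinese numeral) → 4 (decimal)
50 + 4 = 54
Convert III (Roman numeral) → 1 + 1 + 1 = 3 (decimal)
54 × 3 = 162
162 ÷ 2 = 81
81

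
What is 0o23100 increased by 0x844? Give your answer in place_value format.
Convert 0o23100 (octal) → 2×4096 + 3×512 + 1×64 = 9792 (decimal)
Convert 0x844 (hexadecimal) → 8×256 + 4×16 + 4 = 2116 (decimal)
Compute 9792 + 2116 = 11908
Convert 11908 (decimal) → 11908 = 11×1000 + 9×100 + 8 → 11 thousands, 9 hundreds, 8 ones (place-value notation)
11 thousands, 9 hundreds, 8 ones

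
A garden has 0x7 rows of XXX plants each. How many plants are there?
Convert XXX (Roman numeral) → 10 + 10 + 10 = 30 (decimal)
Convert 0x7 (hexadecimal) → 7 (decimal)
Compute 30 × 7 = 210
210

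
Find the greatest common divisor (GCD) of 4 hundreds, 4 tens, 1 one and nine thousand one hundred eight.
Convert 4 hundreds, 4 tens, 1 one (place-value notation) → 4×100 + 4×10 + 1 = 441 (decimal)
Convert nine thousand one hundred eight (English words) → 9×1000 + 1×100 + 8 = 9108 (decimal)
Compute gcd(441, 9108) = 9
9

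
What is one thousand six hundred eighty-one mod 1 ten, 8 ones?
Convert one thousand six hundred eighty-one (English words) → 1×1000 + 6×100 + 81 = 1681 (decimal)
Convert 1 ten, 8 ones (place-value notation) → 1×10 + 8 = 18 (decimal)
Compute 1681 mod 18 = 7
7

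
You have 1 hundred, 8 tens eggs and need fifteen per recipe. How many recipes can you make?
Convert 1 hundred, 8 tens (place-value notation) → 1×100 + 8×10 = 180 (decimal)
Convert fifteen (English words) → 15 (decimal)
Compute 180 ÷ 15 = 12
12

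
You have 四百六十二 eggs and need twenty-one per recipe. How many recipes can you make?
Convert 四百六十二 (Chinese numeral) → 4×100 + 6×10 + 2 = 462 (decimal)
Convert twenty-one (English words) → 21 (decimal)
Compute 462 ÷ 21 = 22
22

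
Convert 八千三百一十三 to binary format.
Convert 八千三百一十三 (Chinese numeral) → 8×1000 + 3×100 + 1×10 + 3 = 8313 (decimal)
Convert 8313 (decimal) → 8313 = 8192 + 64 + 32 + 16 + 8 + 1 → 0b10000001111001 (binary)
0b10000001111001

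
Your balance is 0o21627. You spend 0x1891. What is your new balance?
Convert 0o21627 (octal) → 2×4096 + 1×512 + 6×64 + 2×8 + 7 = 9111 (decimal)
Convert 0x1891 (hexadecimal) → 1×4096 + 8×256 + 9×16 + 1 = 6289 (decimal)
Compute 9111 - 6289 = 2822
2822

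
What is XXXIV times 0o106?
Convert XXXIV (Roman numeral) → 10 + 10 + 10 + 4 = 34 (decimal)
Convert 0o106 (octal) → 1×64 + 6 = 70 (decimal)
Compute 34 × 70 = 2380
2380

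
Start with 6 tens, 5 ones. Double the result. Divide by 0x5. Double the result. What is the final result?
Convert 6 tens, 5 ones (place-value notation) → 6×10 + 5 = 65 (decimal)
Start: 65
65 × 2 = 130
Convert 0x5 (hexadecimal) → 5 (decimal)
130 ÷ 5 = 26
26 × 2 = 52
52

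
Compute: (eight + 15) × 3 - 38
Convert eight (English words) → 8 (decimal)
Expression in decimal: (8 + 15) × 3 - 38
Parentheses first: 8 + 15 = 23
Multiply: 23 × 3 = 69
Subtract: 69 - 38 = 31
31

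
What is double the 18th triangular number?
The 18th triangular number = 18×19/2 = 171
Compute 171 × 2 = 342
342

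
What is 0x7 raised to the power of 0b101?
Convert 0x7 (hexadecimal) → 7 (decimal)
Convert 0b101 (binary) → 4 + 1 = 5 (decimal)
Compute 7 ^ 5 = 16807
16807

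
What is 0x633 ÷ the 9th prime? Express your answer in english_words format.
Convert 0x633 (hexadecimal) → 6×256 + 3×16 + 3 = 1587 (decimal)
Convert the 9th prime (prime index) → 23 (decimal)
Compute 1587 ÷ 23 = 69
Convert 69 (decimal) → sixty-nine (English words)
sixty-nine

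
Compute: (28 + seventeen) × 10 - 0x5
Convert seventeen (English words) → 17 (decimal)
Convert 0x5 (hexadecimal) → 5 (decimal)
Expression in decimal: (28 + 17) × 10 - 5
Parentheses first: 28 + 17 = 45
Multiply: 45 × 10 = 450
Subtract: 450 - 5 = 445
445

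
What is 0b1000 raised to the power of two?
Convert 0b1000 (binary) → 8 (decimal)
Convert two (English words) → 2 (decimal)
Compute 8 ^ 2 = 64
64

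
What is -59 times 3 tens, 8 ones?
Convert 3 tens, 8 ones (place-value notation) → 3×10 + 8 = 38 (decimal)
Compute -59 × 38 = -2242
-2242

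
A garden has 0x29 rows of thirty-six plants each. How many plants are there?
Convert thirty-six (English words) → 36 (decimal)
Convert 0x29 (hexadecimal) → 2×16 + 9 = 41 (decimal)
Compute 36 × 41 = 1476
1476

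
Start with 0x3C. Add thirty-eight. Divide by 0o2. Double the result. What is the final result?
Convert 0x3C (hexadecimal) → 3×16 + 12 = 60 (decimal)
Start: 60
Convert thirty-eight (English words) → 38 (decimal)
60 + 38 = 98
Convert 0o2 (octal) → 2 (decimal)
98 ÷ 2 = 49
49 × 2 = 98
98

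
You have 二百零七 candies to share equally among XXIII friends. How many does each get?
Convert 二百零七 (Chinese numeral) → 2×100 + 7 = 207 (decimal)
Convert XXIII (Roman numeral) → 10 + 10 + 1 + 1 + 1 = 23 (decimal)
Compute 207 ÷ 23 = 9
9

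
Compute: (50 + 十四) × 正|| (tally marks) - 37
Convert 十四 (Chinese numeral) → 1×10 + 4 = 14 (decimal)
Convert 正|| (tally marks) → 5 + 2 = 7 (decimal)
Expression in decimal: (50 + 14) × 7 - 37
Parentheses first: 50 + 14 = 64
Multiply: 64 × 7 = 448
Subtract: 448 - 37 = 411
411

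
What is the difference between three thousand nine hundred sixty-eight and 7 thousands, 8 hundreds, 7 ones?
Convert three thousand nine hundred sixty-eight (English words) → 3×1000 + 9×100 + 68 = 3968 (decimal)
Convert 7 thousands, 8 hundreds, 7 ones (place-value notation) → 7×1000 + 8×100 + 7 = 7807 (decimal)
Difference: |3968 - 7807| = 3839
3839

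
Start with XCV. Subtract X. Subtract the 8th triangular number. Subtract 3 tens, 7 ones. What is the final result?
Convert XCV (Roman numeral) → 90 + 5 = 95 (decimal)
Start: 95
Convert X (Roman numeral) → 10 (decimal)
95 - 10 = 85
Convert the 8th triangular number (triangular index) → 8×9/2 = 36 (decimal)
85 - 36 = 49
Convert 3 tens, 7 ones (place-value notation) → 3×10 + 7 = 37 (decimal)
49 - 37 = 12
12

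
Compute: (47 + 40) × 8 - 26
Parentheses first: 47 + 40 = 87
Multiply: 87 × 8 = 696
Subtract: 696 - 26 = 670
670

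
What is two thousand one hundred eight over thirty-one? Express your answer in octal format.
Convert two thousand one hundred eight (English words) → 2×1000 + 1×100 + 8 = 2108 (decimal)
Convert thirty-one (English words) → 31 (decimal)
Compute 2108 ÷ 31 = 68
Convert 68 (decimal) → 68 = 1×64 + 4 → 0o104 (octal)
0o104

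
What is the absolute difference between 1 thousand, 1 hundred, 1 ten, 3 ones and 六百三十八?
Convert 1 thousand, 1 hundred, 1 ten, 3 ones (place-value notation) → 1×1000 + 1×100 + 1×10 + 3 = 1113 (decimal)
Convert 六百三十八 (Chinese numeral) → 6×100 + 3×10 + 8 = 638 (decimal)
Compute |1113 - 638| = 475
475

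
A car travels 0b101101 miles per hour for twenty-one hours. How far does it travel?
Convert 0b101101 (binary) → 32 + 8 + 4 + 1 = 45 (decimal)
Convert twenty-one (English words) → 21 (decimal)
Compute 45 × 21 = 945
945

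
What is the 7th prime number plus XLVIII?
The 7th prime number = 17
Convert XLVIII (Roman numeral) → 40 + 5 + 1 + 1 + 1 = 48 (decimal)
Compute 17 + 48 = 65
65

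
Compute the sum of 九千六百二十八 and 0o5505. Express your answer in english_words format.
Convert 九千六百二十八 (Chinese numeral) → 9×1000 + 6×100 + 2×10 + 8 = 9628 (decimal)
Convert 0o5505 (octal) → 5×512 + 5×64 + 5 = 2885 (decimal)
Compute 9628 + 2885 = 12513
Convert 12513 (decimal) → 12513 = 12×1000 + 5×100 + 13 → twelve thousand five hundred thirteen (English words)
twelve thousand five hundred thirteen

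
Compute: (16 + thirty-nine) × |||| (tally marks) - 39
Convert thirty-nine (English words) → 39 (decimal)
Convert |||| (tally marks) → 4 (decimal)
Expression in decimal: (16 + 39) × 4 - 39
Parentheses first: 16 + 39 = 55
Multiply: 55 × 4 = 220
Subtract: 220 - 39 = 181
181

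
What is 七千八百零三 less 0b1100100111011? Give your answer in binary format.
Convert 七千八百零三 (Chinese numeral) → 7×1000 + 8×100 + 3 = 7803 (decimal)
Convert 0b1100100111011 (binary) → 4096 + 2048 + 256 + 32 + 16 + 8 + 2 + 1 = 6459 (decimal)
Compute 7803 - 6459 = 1344
Convert 1344 (decimal) → 1344 = 1024 + 256 + 64 → 0b10101000000 (binary)
0b10101000000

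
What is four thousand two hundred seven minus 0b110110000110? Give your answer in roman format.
Convert four thousand two hundred seven (English words) → 4×1000 + 2×100 + 7 = 4207 (decimal)
Convert 0b110110000110 (binary) → 2048 + 1024 + 256 + 128 + 4 + 2 = 3462 (decimal)
Compute 4207 - 3462 = 745
Convert 745 (decimal) → 745 = 500 + 100 + 100 + 40 + 5 → DCCXLV (Roman numeral)
DCCXLV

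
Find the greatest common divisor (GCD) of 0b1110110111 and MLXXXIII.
Convert 0b1110110111 (binary) → 512 + 256 + 128 + 32 + 16 + 4 + 2 + 1 = 951 (decimal)
Convert MLXXXIII (Roman numeral) → 1000 + 50 + 10 + 10 + 10 + 1 + 1 + 1 = 1083 (decimal)
Compute gcd(951, 1083) = 3
3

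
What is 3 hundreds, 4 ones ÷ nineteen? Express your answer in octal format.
Convert 3 hundreds, 4 ones (place-value notation) → 3×100 + 4 = 304 (decimal)
Convert nineteen (English words) → 19 (decimal)
Compute 304 ÷ 19 = 16
Convert 16 (decimal) → 16 = 2×8 → 0o20 (octal)
0o20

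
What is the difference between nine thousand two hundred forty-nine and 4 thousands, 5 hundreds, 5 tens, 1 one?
Convert nine thousand two hundred forty-nine (English words) → 9×1000 + 2×100 + 49 = 9249 (decimal)
Convert 4 thousands, 5 hundreds, 5 tens, 1 one (place-value notation) → 4×1000 + 5×100 + 5×10 + 1 = 4551 (decimal)
Difference: |9249 - 4551| = 4698
4698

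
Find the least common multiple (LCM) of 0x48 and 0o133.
Convert 0x48 (hexadecimal) → 4×16 + 8 = 72 (decimal)
Convert 0o133 (octal) → 1×64 + 3×8 + 3 = 91 (decimal)
Compute lcm(72, 91) = 6552
6552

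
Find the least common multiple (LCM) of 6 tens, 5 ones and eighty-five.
Convert 6 tens, 5 ones (place-value notation) → 6×10 + 5 = 65 (decimal)
Convert eighty-five (English words) → 85 (decimal)
Compute lcm(65, 85) = 1105
1105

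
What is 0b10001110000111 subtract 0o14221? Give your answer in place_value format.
Convert 0b10001110000111 (binary) → 8192 + 512 + 256 + 128 + 4 + 2 + 1 = 9095 (decimal)
Convert 0o14221 (octal) → 1×4096 + 4×512 + 2×64 + 2×8 + 1 = 6289 (decimal)
Compute 9095 - 6289 = 2806
Convert 2806 (decimal) → 2806 = 2×1000 + 8×100 + 6 → 2 thousands, 8 hundreds, 6 ones (place-value notation)
2 thousands, 8 hundreds, 6 ones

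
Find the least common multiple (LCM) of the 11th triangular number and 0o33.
Convert the 11th triangular number (triangular index) → 11×12/2 = 66 (decimal)
Convert 0o33 (octal) → 3×8 + 3 = 27 (decimal)
Compute lcm(66, 27) = 594
594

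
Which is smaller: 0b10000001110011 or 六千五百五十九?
Convert 0b10000001110011 (binary) → 8192 + 64 + 32 + 16 + 2 + 1 = 8307 (decimal)
Convert 六千五百五十九 (Chinese numeral) → 6×1000 + 5×100 + 5×10 + 9 = 6559 (decimal)
Compare 8307 vs 6559: smaller = 6559
6559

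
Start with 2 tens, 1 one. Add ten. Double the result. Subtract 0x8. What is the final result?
Convert 2 tens, 1 one (place-value notation) → 2×10 + 1 = 21 (decimal)
Start: 21
Convert ten (English words) → 10 (decimal)
21 + 10 = 31
31 × 2 = 62
Convert 0x8 (hexadecimal) → 8 (decimal)
62 - 8 = 54
54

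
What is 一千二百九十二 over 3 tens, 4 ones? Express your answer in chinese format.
Convert 一千二百九十二 (Chinese numeral) → 1×1000 + 2×100 + 9×10 + 2 = 1292 (decimal)
Convert 3 tens, 4 ones (place-value notation) → 3×10 + 4 = 34 (decimal)
Compute 1292 ÷ 34 = 38
Convert 38 (decimal) → 38 = 3×10 + 8 → 三十八 (Chinese numeral)
三十八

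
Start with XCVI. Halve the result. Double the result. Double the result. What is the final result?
Convert XCVI (Roman numeral) → 90 + 5 + 1 = 96 (decimal)
Start: 96
96 ÷ 2 = 48
48 × 2 = 96
96 × 2 = 192
192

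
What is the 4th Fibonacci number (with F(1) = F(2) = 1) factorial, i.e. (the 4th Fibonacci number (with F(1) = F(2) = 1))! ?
Convert the 4th Fibonacci number (with F(1) = F(2) = 1) (Fibonacci index) → 1, 1, 2, 3 → 3 (decimal)
Compute 3! = 6
6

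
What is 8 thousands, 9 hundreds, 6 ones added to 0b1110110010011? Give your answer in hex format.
Convert 8 thousands, 9 hundreds, 6 ones (place-value notation) → 8×1000 + 9×100 + 6 = 8906 (decimal)
Convert 0b1110110010011 (binary) → 4096 + 2048 + 1024 + 256 + 128 + 16 + 2 + 1 = 7571 (decimal)
Compute 8906 + 7571 = 16477
Convert 16477 (decimal) → 16477 = 4×4096 + 5×16 + 13 → 0x405D (hexadecimal)
0x405D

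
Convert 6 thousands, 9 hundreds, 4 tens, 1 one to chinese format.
Convert 6 thousands, 9 hundreds, 4 tens, 1 one (place-value notation) → 6×1000 + 9×100 + 4×10 + 1 = 6941 (decimal)
Convert 6941 (decimal) → 6941 = 6×1000 + 9×100 + 4×10 + 1 → 六千九百四十一 (Chinese numeral)
六千九百四十一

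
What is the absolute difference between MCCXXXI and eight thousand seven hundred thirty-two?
Convert MCCXXXI (Roman numeral) → 1000 + 100 + 100 + 10 + 10 + 10 + 1 = 1231 (decimal)
Convert eight thousand seven hundred thirty-two (English words) → 8×1000 + 7×100 + 32 = 8732 (decimal)
Compute |1231 - 8732| = 7501
7501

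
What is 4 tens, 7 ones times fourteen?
Convert 4 tens, 7 ones (place-value notation) → 4×10 + 7 = 47 (decimal)
Convert fourteen (English words) → 14 (decimal)
Compute 47 × 14 = 658
658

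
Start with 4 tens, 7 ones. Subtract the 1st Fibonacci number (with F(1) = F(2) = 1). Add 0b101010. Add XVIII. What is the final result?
Convert 4 tens, 7 ones (place-value notation) → 4×10 + 7 = 47 (decimal)
Start: 47
Convert the 1st Fibonacci number (with F(1) = F(2) = 1) (Fibonacci index) → 1 (decimal)
47 - 1 = 46
Convert 0b101010 (binary) → 32 + 8 + 2 = 42 (decimal)
46 + 42 = 88
Convert XVIII (Roman numeral) → 10 + 5 + 1 + 1 + 1 = 18 (decimal)
88 + 18 = 106
106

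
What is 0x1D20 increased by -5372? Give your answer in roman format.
Convert 0x1D20 (hexadecimal) → 1×4096 + 13×256 + 2×16 = 7456 (decimal)
Compute 7456 + -5372 = 2084
Convert 2084 (decimal) → 2084 = 1000 + 1000 + 50 + 10 + 10 + 10 + 4 → MMLXXXIV (Roman numeral)
MMLXXXIV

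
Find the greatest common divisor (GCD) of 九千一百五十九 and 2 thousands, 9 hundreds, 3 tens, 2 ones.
Convert 九千一百五十九 (Chinese numeral) → 9×1000 + 1×100 + 5×10 + 9 = 9159 (decimal)
Convert 2 thousands, 9 hundreds, 3 tens, 2 ones (place-value notation) → 2×1000 + 9×100 + 3×10 + 2 = 2932 (decimal)
Compute gcd(9159, 2932) = 1
1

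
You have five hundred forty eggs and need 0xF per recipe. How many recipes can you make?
Convert five hundred forty (English words) → 5×100 + 40 = 540 (decimal)
Convert 0xF (hexadecimal) → 15 (decimal)
Compute 540 ÷ 15 = 36
36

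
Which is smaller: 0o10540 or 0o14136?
Convert 0o10540 (octal) → 1×4096 + 5×64 + 4×8 = 4448 (decimal)
Convert 0o14136 (octal) → 1×4096 + 4×512 + 1×64 + 3×8 + 6 = 6238 (decimal)
Compare 4448 vs 6238: smaller = 4448
4448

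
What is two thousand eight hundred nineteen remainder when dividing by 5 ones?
Convert two thousand eight hundred nineteen (English words) → 2×1000 + 8×100 + 19 = 2819 (decimal)
Convert 5 ones (place-value notation) → 5 (decimal)
Compute 2819 mod 5 = 4
4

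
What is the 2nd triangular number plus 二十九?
The 2nd triangular number = 2×3/2 = 3
Convert 二十九 (Chinese numeral) → 2×10 + 9 = 29 (decimal)
Compute 3 + 29 = 32
32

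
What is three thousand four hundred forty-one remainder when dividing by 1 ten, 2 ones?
Convert three thousand four hundred forty-one (English words) → 3×1000 + 4×100 + 41 = 3441 (decimal)
Convert 1 ten, 2 ones (place-value notation) → 1×10 + 2 = 12 (decimal)
Compute 3441 mod 12 = 9
9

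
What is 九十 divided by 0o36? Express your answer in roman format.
Convert 九十 (Chinese numeral) → 9×10 = 90 (decimal)
Convert 0o36 (octal) → 3×8 + 6 = 30 (decimal)
Compute 90 ÷ 30 = 3
Convert 3 (decimal) → 3 = 1 + 1 + 1 → III (Roman numeral)
III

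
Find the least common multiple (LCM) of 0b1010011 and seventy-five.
Convert 0b1010011 (binary) → 64 + 16 + 2 + 1 = 83 (decimal)
Convert seventy-five (English words) → 75 (decimal)
Compute lcm(83, 75) = 6225
6225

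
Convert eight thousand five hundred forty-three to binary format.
Convert eight thousand five hundred forty-three (English words) → 8×1000 + 5×100 + 43 = 8543 (decimal)
Convert 8543 (decimal) → 8543 = 8192 + 256 + 64 + 16 + 8 + 4 + 2 + 1 → 0b10000101011111 (binary)
0b10000101011111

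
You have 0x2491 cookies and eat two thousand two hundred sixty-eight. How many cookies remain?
Convert 0x2491 (hexadecimal) → 2×4096 + 4×256 + 9×16 + 1 = 9361 (decimal)
Convert two thousand two hundred sixty-eight (English words) → 2×1000 + 2×100 + 68 = 2268 (decimal)
Compute 9361 - 2268 = 7093
7093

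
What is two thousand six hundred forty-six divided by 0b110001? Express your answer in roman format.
Convert two thousand six hundred forty-six (English words) → 2×1000 + 6×100 + 46 = 2646 (decimal)
Convert 0b110001 (binary) → 32 + 16 + 1 = 49 (decimal)
Compute 2646 ÷ 49 = 54
Convert 54 (decimal) → 54 = 50 + 4 → LIV (Roman numeral)
LIV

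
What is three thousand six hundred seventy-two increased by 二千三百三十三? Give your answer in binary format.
Convert three thousand six hundred seventy-two (English words) → 3×1000 + 6×100 + 72 = 3672 (decimal)
Convert 二千三百三十三 (Chinese numeral) → 2×1000 + 3×100 + 3×10 + 3 = 2333 (decimal)
Compute 3672 + 2333 = 6005
Convert 6005 (decimal) → 6005 = 4096 + 1024 + 512 + 256 + 64 + 32 + 16 + 4 + 1 → 0b1011101110101 (binary)
0b1011101110101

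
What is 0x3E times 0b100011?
Convert 0x3E (hexadecimal) → 3×16 + 14 = 62 (decimal)
Convert 0b100011 (binary) → 32 + 2 + 1 = 35 (decimal)
Compute 62 × 35 = 2170
2170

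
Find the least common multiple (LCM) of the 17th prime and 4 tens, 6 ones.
Convert the 17th prime (prime index) → 59 (decimal)
Convert 4 tens, 6 ones (place-value notation) → 4×10 + 6 = 46 (decimal)
Compute lcm(59, 46) = 2714
2714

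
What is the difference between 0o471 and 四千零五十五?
Convert 0o471 (octal) → 4×64 + 7×8 + 1 = 313 (decimal)
Convert 四千零五十五 (Chinese numeral) → 4×1000 + 5×10 + 5 = 4055 (decimal)
Difference: |313 - 4055| = 3742
3742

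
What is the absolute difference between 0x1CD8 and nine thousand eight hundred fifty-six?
Convert 0x1CD8 (hexadecimal) → 1×4096 + 12×256 + 13×16 + 8 = 7384 (decimal)
Convert nine thousand eight hundred fifty-six (English words) → 9×1000 + 8×100 + 56 = 9856 (decimal)
Compute |7384 - 9856| = 2472
2472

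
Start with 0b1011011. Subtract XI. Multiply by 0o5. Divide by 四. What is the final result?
Convert 0b1011011 (binary) → 64 + 16 + 8 + 2 + 1 = 91 (decimal)
Start: 91
Convert XI (Roman numeral) → 10 + 1 = 11 (decimal)
91 - 11 = 80
Convert 0o5 (octal) → 5 (decimal)
80 × 5 = 400
Convert 四 (Chinese numeral) → 4 (decimal)
400 ÷ 4 = 100
100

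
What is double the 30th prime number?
The 30th prime number = 113
Compute 113 × 2 = 226
226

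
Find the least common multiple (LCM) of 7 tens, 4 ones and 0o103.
Convert 7 tens, 4 ones (place-value notation) → 7×10 + 4 = 74 (decimal)
Convert 0o103 (octal) → 1×64 + 3 = 67 (decimal)
Compute lcm(74, 67) = 4958
4958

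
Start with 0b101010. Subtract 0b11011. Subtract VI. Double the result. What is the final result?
Convert 0b101010 (binary) → 32 + 8 + 2 = 42 (decimal)
Start: 42
Convert 0b11011 (binary) → 16 + 8 + 2 + 1 = 27 (decimal)
42 - 27 = 15
Convert VI (Roman numeral) → 5 + 1 = 6 (decimal)
15 - 6 = 9
9 × 2 = 18
18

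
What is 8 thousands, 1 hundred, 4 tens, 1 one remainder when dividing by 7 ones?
Convert 8 thousands, 1 hundred, 4 tens, 1 one (place-value notation) → 8×1000 + 1×100 + 4×10 + 1 = 8141 (decimal)
Convert 7 ones (place-value notation) → 7 (decimal)
Compute 8141 mod 7 = 0
0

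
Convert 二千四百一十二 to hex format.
Convert 二千四百一十二 (Chinese numeral) → 2×1000 + 4×100 + 1×10 + 2 = 2412 (decimal)
Convert 2412 (decimal) → 2412 = 9×256 + 6×16 + 12 → 0x96C (hexadecimal)
0x96C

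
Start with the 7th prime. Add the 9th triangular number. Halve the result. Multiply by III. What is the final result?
Convert the 7th prime (prime index) → 17 (decimal)
Start: 17
Convert the 9th triangular number (triangular index) → 9×10/2 = 45 (decimal)
17 + 45 = 62
62 ÷ 2 = 31
Convert III (Roman numeral) → 1 + 1 + 1 = 3 (decimal)
31 × 3 = 93
93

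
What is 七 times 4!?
Convert 七 (Chinese numeral) → 7 (decimal)
Convert 4! (factorial) → 24 (decimal)
Compute 7 × 24 = 168
168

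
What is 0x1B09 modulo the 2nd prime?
Convert 0x1B09 (hexadecimal) → 1×4096 + 11×256 + 9 = 6921 (decimal)
Convert the 2nd prime (prime index) → 3 (decimal)
Compute 6921 mod 3 = 0
0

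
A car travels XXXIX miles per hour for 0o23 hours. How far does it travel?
Convert XXXIX (Roman numeral) → 10 + 10 + 10 + 9 = 39 (decimal)
Convert 0o23 (octal) → 2×8 + 3 = 19 (decimal)
Compute 39 × 19 = 741
741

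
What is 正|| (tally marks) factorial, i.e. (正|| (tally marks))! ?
Convert 正|| (tally marks) → 5 + 2 = 7 (decimal)
Compute 7! = 5040
5040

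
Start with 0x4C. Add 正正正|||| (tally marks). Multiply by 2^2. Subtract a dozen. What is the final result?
Convert 0x4C (hexadecimal) → 4×16 + 12 = 76 (decimal)
Start: 76
Convert 正正正|||| (tally marks) → 5 + 5 + 5 + 4 = 19 (decimal)
76 + 19 = 95
Convert 2^2 (power) → 4 (decimal)
95 × 4 = 380
Convert a dozen (colloquial) → 12 (decimal)
380 - 12 = 368
368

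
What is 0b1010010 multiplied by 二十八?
Convert 0b1010010 (binary) → 64 + 16 + 2 = 82 (decimal)
Convert 二十八 (Chinese numeral) → 2×10 + 8 = 28 (decimal)
Compute 82 × 28 = 2296
2296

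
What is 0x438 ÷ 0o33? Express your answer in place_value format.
Convert 0x438 (hexadecimal) → 4×256 + 3×16 + 8 = 1080 (decimal)
Convert 0o33 (octal) → 3×8 + 3 = 27 (decimal)
Compute 1080 ÷ 27 = 40
Convert 40 (decimal) → 40 = 4×10 → 4 tens (place-value notation)
4 tens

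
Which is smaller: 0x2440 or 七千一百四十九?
Convert 0x2440 (hexadecimal) → 2×4096 + 4×256 + 4×16 = 9280 (decimal)
Convert 七千一百四十九 (Chinese numeral) → 7×1000 + 1×100 + 4×10 + 9 = 7149 (decimal)
Compare 9280 vs 7149: smaller = 7149
7149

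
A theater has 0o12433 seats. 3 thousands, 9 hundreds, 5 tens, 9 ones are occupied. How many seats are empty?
Convert 0o12433 (octal) → 1×4096 + 2×512 + 4×64 + 3×8 + 3 = 5403 (decimal)
Convert 3 thousands, 9 hundreds, 5 tens, 9 ones (place-value notation) → 3×1000 + 9×100 + 5×10 + 9 = 3959 (decimal)
Compute 5403 - 3959 = 1444
1444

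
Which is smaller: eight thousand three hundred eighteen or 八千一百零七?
Convert eight thousand three hundred eighteen (English words) → 8×1000 + 3×100 + 18 = 8318 (decimal)
Convert 八千一百零七 (Chinese numeral) → 8×1000 + 1×100 + 7 = 8107 (decimal)
Compare 8318 vs 8107: smaller = 8107
8107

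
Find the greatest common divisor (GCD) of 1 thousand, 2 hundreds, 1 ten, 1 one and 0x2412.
Convert 1 thousand, 2 hundreds, 1 ten, 1 one (place-value notation) → 1×1000 + 2×100 + 1×10 + 1 = 1211 (decimal)
Convert 0x2412 (hexadecimal) → 2×4096 + 4×256 + 1×16 + 2 = 9234 (decimal)
Compute gcd(1211, 9234) = 1
1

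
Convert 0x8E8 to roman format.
Convert 0x8E8 (hexadecimal) → 8×256 + 14×16 + 8 = 2280 (decimal)
Convert 2280 (decimal) → 2280 = 1000 + 1000 + 100 + 100 + 50 + 10 + 10 + 10 → MMCCLXXX (Roman numeral)
MMCCLXXX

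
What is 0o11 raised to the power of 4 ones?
Convert 0o11 (octal) → 1×8 + 1 = 9 (decimal)
Convert 4 ones (place-value notation) → 4 (decimal)
Compute 9 ^ 4 = 6561
6561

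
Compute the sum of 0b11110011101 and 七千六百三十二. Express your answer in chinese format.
Convert 0b11110011101 (binary) → 1024 + 512 + 256 + 128 + 16 + 8 + 4 + 1 = 1949 (decimal)
Convert 七千六百三十二 (Chinese numeral) → 7×1000 + 6×100 + 3×10 + 2 = 7632 (decimal)
Compute 1949 + 7632 = 9581
Convert 9581 (decimal) → 9581 = 9×1000 + 5×100 + 8×10 + 1 → 九千五百八十一 (Chinese numeral)
九千五百八十一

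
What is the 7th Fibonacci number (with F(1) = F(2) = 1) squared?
The 7th Fibonacci number (with F(1) = F(2) = 1): 1, 1, 2, 3, 5, 8, 13 → 13
Compute 13² = 13 × 13 = 169
169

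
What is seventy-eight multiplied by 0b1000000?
Convert seventy-eight (English words) → 78 (decimal)
Convert 0b1000000 (binary) → 64 (decimal)
Compute 78 × 64 = 4992
4992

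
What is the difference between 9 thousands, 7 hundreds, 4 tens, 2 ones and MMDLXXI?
Convert 9 thousands, 7 hundreds, 4 tens, 2 ones (place-value notation) → 9×1000 + 7×100 + 4×10 + 2 = 9742 (decimal)
Convert MMDLXXI (Roman numeral) → 1000 + 1000 + 500 + 50 + 10 + 10 + 1 = 2571 (decimal)
Difference: |9742 - 2571| = 7171
7171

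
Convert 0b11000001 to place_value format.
Convert 0b11000001 (binary) → 128 + 64 + 1 = 193 (decimal)
Convert 193 (decimal) → 193 = 1×100 + 9×10 + 3 → 1 hundred, 9 tens, 3 ones (place-value notation)
1 hundred, 9 tens, 3 ones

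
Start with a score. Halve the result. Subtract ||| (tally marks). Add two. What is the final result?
Convert a score (colloquial) → 20 (decimal)
Start: 20
20 ÷ 2 = 10
Convert ||| (tally marks) → 3 (decimal)
10 - 3 = 7
Convert two (English words) → 2 (decimal)
7 + 2 = 9
9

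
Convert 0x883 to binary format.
Convert 0x883 (hexadecimal) → 8×256 + 8×16 + 3 = 2179 (decimal)
Convert 2179 (decimal) → 2179 = 2048 + 128 + 2 + 1 → 0b100010000011 (binary)
0b100010000011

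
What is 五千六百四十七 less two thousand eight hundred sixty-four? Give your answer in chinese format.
Convert 五千六百四十七 (Chinese numeral) → 5×1000 + 6×100 + 4×10 + 7 = 5647 (decimal)
Convert two thousand eight hundred sixty-four (English words) → 2×1000 + 8×100 + 64 = 2864 (decimal)
Compute 5647 - 2864 = 2783
Convert 2783 (decimal) → 2783 = 2×1000 + 7×100 + 8×10 + 3 → 二千七百八十三 (Chinese numeral)
二千七百八十三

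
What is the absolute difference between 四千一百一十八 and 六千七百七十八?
Convert 四千一百一十八 (Chinese numeral) → 4×1000 + 1×100 + 1×10 + 8 = 4118 (decimal)
Convert 六千七百七十八 (Chinese numeral) → 6×1000 + 7×100 + 7×10 + 8 = 6778 (decimal)
Compute |4118 - 6778| = 2660
2660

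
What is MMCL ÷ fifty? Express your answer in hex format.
Convert MMCL (Roman numeral) → 1000 + 1000 + 100 + 50 = 2150 (decimal)
Convert fifty (English words) → 50 (decimal)
Compute 2150 ÷ 50 = 43
Convert 43 (decimal) → 43 = 2×16 + 11 → 0x2B (hexadecimal)
0x2B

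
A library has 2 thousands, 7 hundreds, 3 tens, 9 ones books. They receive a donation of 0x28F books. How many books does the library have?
Convert 2 thousands, 7 hundreds, 3 tens, 9 ones (place-value notation) → 2×1000 + 7×100 + 3×10 + 9 = 2739 (decimal)
Convert 0x28F (hexadecimal) → 2×256 + 8×16 + 15 = 655 (decimal)
Compute 2739 + 655 = 3394
3394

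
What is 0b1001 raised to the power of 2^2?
Convert 0b1001 (binary) → 8 + 1 = 9 (decimal)
Convert 2^2 (power) → 4 (decimal)
Compute 9 ^ 4 = 6561
6561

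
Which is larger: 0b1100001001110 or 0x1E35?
Convert 0b1100001001110 (binary) → 4096 + 2048 + 64 + 8 + 4 + 2 = 6222 (decimal)
Convert 0x1E35 (hexadecimal) → 1×4096 + 14×256 + 3×16 + 5 = 7733 (decimal)
Compare 6222 vs 7733: larger = 7733
7733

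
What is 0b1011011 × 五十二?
Convert 0b1011011 (binary) → 64 + 16 + 8 + 2 + 1 = 91 (decimal)
Convert 五十二 (Chinese numeral) → 5×10 + 2 = 52 (decimal)
Compute 91 × 52 = 4732
4732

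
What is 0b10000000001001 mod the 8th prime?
Convert 0b10000000001001 (binary) → 8192 + 8 + 1 = 8201 (decimal)
Convert the 8th prime (prime index) → 19 (decimal)
Compute 8201 mod 19 = 12
12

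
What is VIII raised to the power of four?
Convert VIII (Roman numeral) → 5 + 1 + 1 + 1 = 8 (decimal)
Convert four (English words) → 4 (decimal)
Compute 8 ^ 4 = 4096
4096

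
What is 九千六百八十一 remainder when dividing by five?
Convert 九千六百八十一 (Chinese numeral) → 9×1000 + 6×100 + 8×10 + 1 = 9681 (decimal)
Convert five (English words) → 5 (decimal)
Compute 9681 mod 5 = 1
1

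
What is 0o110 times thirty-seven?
Convert 0o110 (octal) → 1×64 + 1×8 = 72 (decimal)
Convert thirty-seven (English words) → 37 (decimal)
Compute 72 × 37 = 2664
2664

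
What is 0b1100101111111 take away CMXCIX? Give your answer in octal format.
Convert 0b1100101111111 (binary) → 4096 + 2048 + 256 + 64 + 32 + 16 + 8 + 4 + 2 + 1 = 6527 (decimal)
Convert CMXCIX (Roman numeral) → 900 + 90 + 9 = 999 (decimal)
Compute 6527 - 999 = 5528
Convert 5528 (decimal) → 5528 = 1×4096 + 2×512 + 6×64 + 3×8 → 0o12630 (octal)
0o12630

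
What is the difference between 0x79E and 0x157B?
Convert 0x79E (hexadecimal) → 7×256 + 9×16 + 14 = 1950 (decimal)
Convert 0x157B (hexadecimal) → 1×4096 + 5×256 + 7×16 + 11 = 5499 (decimal)
Difference: |1950 - 5499| = 3549
3549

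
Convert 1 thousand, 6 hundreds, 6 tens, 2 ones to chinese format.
Convert 1 thousand, 6 hundreds, 6 tens, 2 ones (place-value notation) → 1×1000 + 6×100 + 6×10 + 2 = 1662 (decimal)
Convert 1662 (decimal) → 1662 = 1×1000 + 6×100 + 6×10 + 2 → 一千六百六十二 (Chinese numeral)
一千六百六十二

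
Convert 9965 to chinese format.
Convert 9965 (decimal) → 9965 = 9×1000 + 9×100 + 6×10 + 5 → 九千九百六十五 (Chinese numeral)
九千九百六十五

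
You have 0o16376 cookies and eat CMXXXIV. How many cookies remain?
Convert 0o16376 (octal) → 1×4096 + 6×512 + 3×64 + 7×8 + 6 = 7422 (decimal)
Convert CMXXXIV (Roman numeral) → 900 + 10 + 10 + 10 + 4 = 934 (decimal)
Compute 7422 - 934 = 6488
6488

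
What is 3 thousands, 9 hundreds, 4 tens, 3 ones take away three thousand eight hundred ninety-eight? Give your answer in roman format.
Convert 3 thousands, 9 hundreds, 4 tens, 3 ones (place-value notation) → 3×1000 + 9×100 + 4×10 + 3 = 3943 (decimal)
Convert three thousand eight hundred ninety-eight (English words) → 3×1000 + 8×100 + 98 = 3898 (decimal)
Compute 3943 - 3898 = 45
Convert 45 (decimal) → 45 = 40 + 5 → XLV (Roman numeral)
XLV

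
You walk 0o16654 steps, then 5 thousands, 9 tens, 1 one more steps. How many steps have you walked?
Convert 0o16654 (octal) → 1×4096 + 6×512 + 6×64 + 5×8 + 4 = 7596 (decimal)
Convert 5 thousands, 9 tens, 1 one (place-value notation) → 5×1000 + 9×10 + 1 = 5091 (decimal)
Compute 7596 + 5091 = 12687
12687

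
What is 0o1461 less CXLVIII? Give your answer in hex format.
Convert 0o1461 (octal) → 1×512 + 4×64 + 6×8 + 1 = 817 (decimal)
Convert CXLVIII (Roman numeral) → 100 + 40 + 5 + 1 + 1 + 1 = 148 (decimal)
Compute 817 - 148 = 669
Convert 669 (decimal) → 669 = 2×256 + 9×16 + 13 → 0x29D (hexadecimal)
0x29D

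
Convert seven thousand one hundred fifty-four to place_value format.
Convert seven thousand one hundred fifty-four (English words) → 7×1000 + 1×100 + 54 = 7154 (decimal)
Convert 7154 (decimal) → 7154 = 7×1000 + 1×100 + 5×10 + 4 → 7 thousands, 1 hundred, 5 tens, 4 ones (place-value notation)
7 thousands, 1 hundred, 5 tens, 4 ones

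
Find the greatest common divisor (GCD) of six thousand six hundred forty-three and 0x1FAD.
Convert six thousand six hundred forty-three (English words) → 6×1000 + 6×100 + 43 = 6643 (decimal)
Convert 0x1FAD (hexadecimal) → 1×4096 + 15×256 + 10×16 + 13 = 8109 (decimal)
Compute gcd(6643, 8109) = 1
1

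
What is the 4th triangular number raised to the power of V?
Convert the 4th triangular number (triangular index) → 4×5/2 = 10 (decimal)
Convert V (Roman numeral) → 5 (decimal)
Compute 10 ^ 5 = 100000
100000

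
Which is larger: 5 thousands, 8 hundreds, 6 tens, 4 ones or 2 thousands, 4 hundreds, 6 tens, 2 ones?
Convert 5 thousands, 8 hundreds, 6 tens, 4 ones (place-value notation) → 5×1000 + 8×100 + 6×10 + 4 = 5864 (decimal)
Convert 2 thousands, 4 hundreds, 6 tens, 2 ones (place-value notation) → 2×1000 + 4×100 + 6×10 + 2 = 2462 (decimal)
Compare 5864 vs 2462: larger = 5864
5864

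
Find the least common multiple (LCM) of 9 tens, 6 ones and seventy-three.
Convert 9 tens, 6 ones (place-value notation) → 9×10 + 6 = 96 (decimal)
Convert seventy-three (English words) → 73 (decimal)
Compute lcm(96, 73) = 7008
7008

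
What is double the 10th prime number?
The 10th prime number = 29
Compute 29 × 2 = 58
58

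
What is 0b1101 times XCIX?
Convert 0b1101 (binary) → 8 + 4 + 1 = 13 (decimal)
Convert XCIX (Roman numeral) → 90 + 9 = 99 (decimal)
Compute 13 × 99 = 1287
1287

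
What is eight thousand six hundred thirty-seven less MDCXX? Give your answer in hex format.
Convert eight thousand six hundred thirty-seven (English words) → 8×1000 + 6×100 + 37 = 8637 (decimal)
Convert MDCXX (Roman numeral) → 1000 + 500 + 100 + 10 + 10 = 1620 (decimal)
Compute 8637 - 1620 = 7017
Convert 7017 (decimal) → 7017 = 1×4096 + 11×256 + 6×16 + 9 → 0x1B69 (hexadecimal)
0x1B69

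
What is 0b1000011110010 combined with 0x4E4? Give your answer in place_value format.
Convert 0b1000011110010 (binary) → 4096 + 128 + 64 + 32 + 16 + 2 = 4338 (decimal)
Convert 0x4E4 (hexadecimal) → 4×256 + 14×16 + 4 = 1252 (decimal)
Compute 4338 + 1252 = 5590
Convert 5590 (decimal) → 5590 = 5×1000 + 5×100 + 9×10 → 5 thousands, 5 hundreds, 9 tens (place-value notation)
5 thousands, 5 hundreds, 9 tens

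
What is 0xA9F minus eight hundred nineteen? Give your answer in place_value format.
Convert 0xA9F (hexadecimal) → 10×256 + 9×16 + 15 = 2719 (decimal)
Convert eight hundred nineteen (English words) → 8×100 + 19 = 819 (decimal)
Compute 2719 - 819 = 1900
Convert 1900 (decimal) → 1900 = 1×1000 + 9×100 → 1 thousand, 9 hundreds (place-value notation)
1 thousand, 9 hundreds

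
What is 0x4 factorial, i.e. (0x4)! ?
Convert 0x4 (hexadecimal) → 4 (decimal)
Compute 4! = 24
24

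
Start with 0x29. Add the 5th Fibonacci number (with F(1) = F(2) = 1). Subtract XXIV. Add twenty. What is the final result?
Convert 0x29 (hexadecimal) → 2×16 + 9 = 41 (decimal)
Start: 41
Convert the 5th Fibonacci number (with F(1) = F(2) = 1) (Fibonacci index) → 1, 1, 2, 3, 5 → 5 (decimal)
41 + 5 = 46
Convert XXIV (Roman numeral) → 10 + 10 + 4 = 24 (decimal)
46 - 24 = 22
Convert twenty (English words) → 20 (decimal)
22 + 20 = 42
42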